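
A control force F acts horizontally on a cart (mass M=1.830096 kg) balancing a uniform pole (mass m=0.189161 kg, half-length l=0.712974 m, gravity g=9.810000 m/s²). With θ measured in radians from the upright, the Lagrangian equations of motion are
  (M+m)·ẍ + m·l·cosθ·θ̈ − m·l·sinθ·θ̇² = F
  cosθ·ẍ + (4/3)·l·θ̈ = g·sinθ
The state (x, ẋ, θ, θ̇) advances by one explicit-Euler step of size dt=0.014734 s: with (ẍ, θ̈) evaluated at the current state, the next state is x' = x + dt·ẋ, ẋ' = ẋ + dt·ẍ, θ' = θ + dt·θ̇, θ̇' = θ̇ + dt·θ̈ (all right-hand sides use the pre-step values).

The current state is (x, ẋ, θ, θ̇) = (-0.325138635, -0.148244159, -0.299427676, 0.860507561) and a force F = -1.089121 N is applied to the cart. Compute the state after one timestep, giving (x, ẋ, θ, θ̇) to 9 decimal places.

sinθ=-0.294973396, cosθ=0.955505466
temp = (F + m·l·θ̇²·sinθ)/(M+m) = (-1.089121 + -0.029457611)/2.019257 = -0.553955545
θ̈ = (g·sinθ − cosθ·temp)/(l·(4/3 − m·cos²θ/(M+m))) = -2.657644468
ẍ = temp − m·l·θ̈·cosθ/(M+m) = -0.384348552
Euler: x'=-0.325138635+0.014734·-0.148244159=-0.327322864, ẋ'=-0.148244159+0.014734·-0.384348552=-0.153907151
       θ'=-0.299427676+0.014734·0.860507561=-0.286748958, θ̇'=0.860507561+0.014734·-2.657644468=0.821349827

(-0.327322864, -0.153907151, -0.286748958, 0.821349827)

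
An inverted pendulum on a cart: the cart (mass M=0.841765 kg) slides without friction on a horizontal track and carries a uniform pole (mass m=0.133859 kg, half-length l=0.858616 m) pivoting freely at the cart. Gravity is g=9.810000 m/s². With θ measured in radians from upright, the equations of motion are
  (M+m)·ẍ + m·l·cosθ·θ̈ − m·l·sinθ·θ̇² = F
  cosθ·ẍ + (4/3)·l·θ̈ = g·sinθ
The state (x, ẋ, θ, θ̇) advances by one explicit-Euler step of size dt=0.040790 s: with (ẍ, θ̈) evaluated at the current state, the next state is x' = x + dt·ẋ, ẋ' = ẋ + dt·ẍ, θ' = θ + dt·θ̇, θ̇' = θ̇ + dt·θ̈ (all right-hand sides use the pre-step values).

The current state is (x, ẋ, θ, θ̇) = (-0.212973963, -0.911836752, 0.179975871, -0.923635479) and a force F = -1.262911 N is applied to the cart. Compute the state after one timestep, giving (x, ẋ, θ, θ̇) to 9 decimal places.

(-0.250167784, -0.977718061, 0.142300780, -0.804449753)

sinθ=0.179005834, cosθ=0.983848012
temp = (F + m·l·θ̇²·sinθ)/(M+m) = (-1.262911 + 0.017551529)/0.975624 = -1.276474821
θ̈ = (g·sinθ − cosθ·temp)/(l·(4/3 − m·cos²θ/(M+m))) = 2.921934928
ẍ = temp − m·l·θ̈·cosθ/(M+m) = -1.615133828
Euler: x'=-0.212973963+0.040790·-0.911836752=-0.250167784, ẋ'=-0.911836752+0.040790·-1.615133828=-0.977718061
       θ'=0.179975871+0.040790·-0.923635479=0.142300780, θ̇'=-0.923635479+0.040790·2.921934928=-0.804449753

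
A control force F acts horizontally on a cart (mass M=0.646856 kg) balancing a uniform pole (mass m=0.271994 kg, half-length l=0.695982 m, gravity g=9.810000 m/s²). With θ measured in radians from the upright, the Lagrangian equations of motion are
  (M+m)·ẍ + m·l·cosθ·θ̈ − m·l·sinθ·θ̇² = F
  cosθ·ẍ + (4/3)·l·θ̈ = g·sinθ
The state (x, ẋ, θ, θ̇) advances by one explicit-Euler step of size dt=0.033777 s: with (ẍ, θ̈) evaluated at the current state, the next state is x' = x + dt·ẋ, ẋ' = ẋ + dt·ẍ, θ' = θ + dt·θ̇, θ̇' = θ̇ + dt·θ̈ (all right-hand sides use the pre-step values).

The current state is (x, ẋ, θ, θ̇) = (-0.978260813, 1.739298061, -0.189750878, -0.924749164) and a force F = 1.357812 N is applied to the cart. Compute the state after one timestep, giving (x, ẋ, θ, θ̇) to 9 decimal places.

(-0.919512542, 1.818720552, -0.220986131, -1.076148269)

sinθ=-0.188614250, cosθ=0.982051254
temp = (F + m·l·θ̇²·sinθ)/(M+m) = (1.357812 + -0.030533721)/0.918850 = 1.444499406
θ̈ = (g·sinθ − cosθ·temp)/(l·(4/3 − m·cos²θ/(M+m))) = -4.482313555
ẍ = temp − m·l·θ̈·cosθ/(M+m) = 2.351377894
Euler: x'=-0.978260813+0.033777·1.739298061=-0.919512542, ẋ'=1.739298061+0.033777·2.351377894=1.818720552
       θ'=-0.189750878+0.033777·-0.924749164=-0.220986131, θ̇'=-0.924749164+0.033777·-4.482313555=-1.076148269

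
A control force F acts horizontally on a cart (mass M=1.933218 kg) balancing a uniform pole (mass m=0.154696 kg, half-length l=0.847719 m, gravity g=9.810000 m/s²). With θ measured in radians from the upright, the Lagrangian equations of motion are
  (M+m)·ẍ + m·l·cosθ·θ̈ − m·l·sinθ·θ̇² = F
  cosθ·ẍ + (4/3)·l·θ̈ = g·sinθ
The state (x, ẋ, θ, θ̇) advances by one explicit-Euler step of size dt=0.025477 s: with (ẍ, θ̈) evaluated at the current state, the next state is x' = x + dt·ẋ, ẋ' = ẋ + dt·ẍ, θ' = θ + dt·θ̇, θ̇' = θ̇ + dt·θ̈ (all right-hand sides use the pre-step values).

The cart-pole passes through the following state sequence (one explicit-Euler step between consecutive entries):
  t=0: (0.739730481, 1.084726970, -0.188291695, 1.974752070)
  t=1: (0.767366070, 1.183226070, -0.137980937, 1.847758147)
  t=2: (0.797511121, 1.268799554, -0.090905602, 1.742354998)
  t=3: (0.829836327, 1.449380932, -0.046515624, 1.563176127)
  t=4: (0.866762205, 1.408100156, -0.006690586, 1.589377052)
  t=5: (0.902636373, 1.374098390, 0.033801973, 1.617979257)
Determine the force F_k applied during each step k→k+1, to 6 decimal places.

F_0 = 7.525883 N
F_1 = 6.537189 N
F_2 = 13.916822 N
F_3 = -3.233460 N
F_4 = -2.637105 N

step 0→1:
  ẍ = (ẋ'−ẋ)/dt = (1.183226070−1.084726970)/0.025477 = 3.866197
  θ̈ = (θ̇'−θ̇)/dt = (1.847758147−1.974752070)/0.025477 = -4.984650
  sinθ=-0.187181, cosθ=0.982325
  F = (M+m)·ẍ + m·l·cosθ·θ̈ − m·l·sinθ·θ̇² = 8.072287 + -0.642127 − -0.095723 = 7.525883
step 1→2:
  ẍ = (ẋ'−ẋ)/dt = (1.268799554−1.183226070)/0.025477 = 3.358852
  θ̈ = (θ̇'−θ̇)/dt = (1.742354998−1.847758147)/0.025477 = -4.137188
  sinθ=-0.137544, cosθ=0.990496
  F = (M+m)·ẍ + m·l·cosθ·θ̈ − m·l·sinθ·θ̇² = 7.012995 + -0.537389 − -0.061583 = 6.537189
step 2→3:
  ẍ = (ẋ'−ẋ)/dt = (1.449380932−1.268799554)/0.025477 = 7.088016
  θ̈ = (θ̇'−θ̇)/dt = (1.563176127−1.742354998)/0.025477 = -7.032966
  sinθ=-0.090780, cosθ=0.995871
  F = (M+m)·ẍ + m·l·cosθ·θ̈ − m·l·sinθ·θ̇² = 14.799167 + -0.918486 − -0.036141 = 13.916822
step 3→4:
  ẍ = (ẋ'−ẋ)/dt = (1.408100156−1.449380932)/0.025477 = -1.620315
  θ̈ = (θ̇'−θ̇)/dt = (1.589377052−1.563176127)/0.025477 = 1.028415
  sinθ=-0.046499, cosθ=0.998918
  F = (M+m)·ẍ + m·l·cosθ·θ̈ − m·l·sinθ·θ̇² = -3.383079 + 0.134719 − -0.014900 = -3.233460
step 4→5:
  ẍ = (ẋ'−ẋ)/dt = (1.374098390−1.408100156)/0.025477 = -1.334606
  θ̈ = (θ̇'−θ̇)/dt = (1.617979257−1.589377052)/0.025477 = 1.122668
  sinθ=-0.006691, cosθ=0.999978
  F = (M+m)·ẍ + m·l·cosθ·θ̈ − m·l·sinθ·θ̇² = -2.786543 + 0.147222 − -0.002216 = -2.637105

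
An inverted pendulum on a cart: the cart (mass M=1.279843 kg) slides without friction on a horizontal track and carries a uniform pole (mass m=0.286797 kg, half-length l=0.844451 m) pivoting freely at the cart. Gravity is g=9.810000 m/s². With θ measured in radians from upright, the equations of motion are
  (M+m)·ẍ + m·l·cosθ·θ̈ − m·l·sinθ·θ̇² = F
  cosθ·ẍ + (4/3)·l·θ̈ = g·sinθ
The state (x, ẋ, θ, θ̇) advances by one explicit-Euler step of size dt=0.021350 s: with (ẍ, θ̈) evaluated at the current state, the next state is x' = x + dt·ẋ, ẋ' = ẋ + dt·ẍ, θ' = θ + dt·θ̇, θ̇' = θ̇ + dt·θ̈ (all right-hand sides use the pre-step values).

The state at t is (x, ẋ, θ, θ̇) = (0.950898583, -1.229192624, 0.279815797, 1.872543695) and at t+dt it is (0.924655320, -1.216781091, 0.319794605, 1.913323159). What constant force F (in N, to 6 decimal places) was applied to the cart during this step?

ẍ = (ẋ'−ẋ)/dt = (-1.216781091−-1.229192624)/0.021350 = 0.581336
θ̈ = (θ̇'−θ̇)/dt = (1.913323159−1.872543695)/0.021350 = 1.910045
sinθ=0.276179, cosθ=0.961106
F = (M+m)·ẍ + m·l·cosθ·θ̈ − m·l·sinθ·θ̇² = 0.910745 + 0.444595 − 0.234532 = 1.120807

F = 1.120807 N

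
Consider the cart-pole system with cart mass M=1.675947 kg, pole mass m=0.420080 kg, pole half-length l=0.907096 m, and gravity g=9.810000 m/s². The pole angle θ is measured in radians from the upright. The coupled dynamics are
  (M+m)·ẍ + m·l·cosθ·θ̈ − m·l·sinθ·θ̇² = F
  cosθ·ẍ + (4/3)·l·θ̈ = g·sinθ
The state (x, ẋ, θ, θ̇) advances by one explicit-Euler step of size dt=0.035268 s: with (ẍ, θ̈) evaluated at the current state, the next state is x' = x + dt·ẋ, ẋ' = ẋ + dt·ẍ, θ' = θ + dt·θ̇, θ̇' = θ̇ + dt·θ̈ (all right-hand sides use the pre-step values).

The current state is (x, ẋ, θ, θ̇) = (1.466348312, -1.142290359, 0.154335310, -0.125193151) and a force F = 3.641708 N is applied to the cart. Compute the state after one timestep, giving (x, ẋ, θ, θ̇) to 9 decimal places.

(1.426062016, -1.079714839, 0.149919998, -0.132342352)

sinθ=0.153723344, cosθ=0.988113927
temp = (F + m·l·θ̇²·sinθ)/(M+m) = (3.641708 + 0.000918092)/2.096027 = 1.737871741
θ̈ = (g·sinθ − cosθ·temp)/(l·(4/3 − m·cos²θ/(M+m))) = -0.202710701
ẍ = temp − m·l·θ̈·cosθ/(M+m) = 1.774286051
Euler: x'=1.466348312+0.035268·-1.142290359=1.426062016, ẋ'=-1.142290359+0.035268·1.774286051=-1.079714839
       θ'=0.154335310+0.035268·-0.125193151=0.149919998, θ̇'=-0.125193151+0.035268·-0.202710701=-0.132342352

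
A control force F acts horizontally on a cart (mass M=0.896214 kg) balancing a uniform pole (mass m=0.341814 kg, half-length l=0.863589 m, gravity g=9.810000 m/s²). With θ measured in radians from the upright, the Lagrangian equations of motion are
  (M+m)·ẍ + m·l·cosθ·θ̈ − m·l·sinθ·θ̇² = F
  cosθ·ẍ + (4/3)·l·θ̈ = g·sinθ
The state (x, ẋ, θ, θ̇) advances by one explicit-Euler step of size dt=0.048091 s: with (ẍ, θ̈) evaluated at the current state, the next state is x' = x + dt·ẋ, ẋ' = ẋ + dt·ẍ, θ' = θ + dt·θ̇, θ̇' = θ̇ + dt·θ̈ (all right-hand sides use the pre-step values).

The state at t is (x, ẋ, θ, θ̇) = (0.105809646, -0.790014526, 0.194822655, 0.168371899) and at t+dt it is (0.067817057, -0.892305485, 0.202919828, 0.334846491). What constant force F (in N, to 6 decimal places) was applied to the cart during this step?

F = -1.632437 N

ẍ = (ẋ'−ẋ)/dt = (-0.892305485−-0.790014526)/0.048091 = -2.127029
θ̈ = (θ̇'−θ̇)/dt = (0.334846491−0.168371899)/0.048091 = 3.461658
sinθ=0.193593, cosθ=0.981082
F = (M+m)·ẍ + m·l·cosθ·θ̈ − m·l·sinθ·θ̇² = -2.633322 + 1.002505 − 0.001620 = -1.632437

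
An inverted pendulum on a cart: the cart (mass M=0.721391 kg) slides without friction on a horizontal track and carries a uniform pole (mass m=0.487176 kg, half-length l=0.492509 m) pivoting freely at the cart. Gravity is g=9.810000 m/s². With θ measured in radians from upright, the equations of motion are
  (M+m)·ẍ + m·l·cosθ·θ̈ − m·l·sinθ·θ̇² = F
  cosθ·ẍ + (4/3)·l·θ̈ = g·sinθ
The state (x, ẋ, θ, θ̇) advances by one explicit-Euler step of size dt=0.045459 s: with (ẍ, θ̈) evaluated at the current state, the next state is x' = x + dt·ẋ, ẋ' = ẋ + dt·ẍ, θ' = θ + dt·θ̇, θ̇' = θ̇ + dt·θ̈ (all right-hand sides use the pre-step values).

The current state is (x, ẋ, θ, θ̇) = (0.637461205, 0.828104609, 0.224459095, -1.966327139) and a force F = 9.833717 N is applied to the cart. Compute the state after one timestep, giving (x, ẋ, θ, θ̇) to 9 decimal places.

(0.675106012, 1.316977638, 0.135071830, -2.540960887)

sinθ=0.222579059, cosθ=0.974914644
temp = (F + m·l·θ̇²·sinθ)/(M+m) = (9.833717 + 0.206488516)/1.208567 = 8.307529096
θ̈ = (g·sinθ − cosθ·temp)/(l·(4/3 − m·cos²θ/(M+m))) = -12.640703660
ẍ = temp − m·l·θ̈·cosθ/(M+m) = 10.754152741
Euler: x'=0.637461205+0.045459·0.828104609=0.675106012, ẋ'=0.828104609+0.045459·10.754152741=1.316977638
       θ'=0.224459095+0.045459·-1.966327139=0.135071830, θ̇'=-1.966327139+0.045459·-12.640703660=-2.540960887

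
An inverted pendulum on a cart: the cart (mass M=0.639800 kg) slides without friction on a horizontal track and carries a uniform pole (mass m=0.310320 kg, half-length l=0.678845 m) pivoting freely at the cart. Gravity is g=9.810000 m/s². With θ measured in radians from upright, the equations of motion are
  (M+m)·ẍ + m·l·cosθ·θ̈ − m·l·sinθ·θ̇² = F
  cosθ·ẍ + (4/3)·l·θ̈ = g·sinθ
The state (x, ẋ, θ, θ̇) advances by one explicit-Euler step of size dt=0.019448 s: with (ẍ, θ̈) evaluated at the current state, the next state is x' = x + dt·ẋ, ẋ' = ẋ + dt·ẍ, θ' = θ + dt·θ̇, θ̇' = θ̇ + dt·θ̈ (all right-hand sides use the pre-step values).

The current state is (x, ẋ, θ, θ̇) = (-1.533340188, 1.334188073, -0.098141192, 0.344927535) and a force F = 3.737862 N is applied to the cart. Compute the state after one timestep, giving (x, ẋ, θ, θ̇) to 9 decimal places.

sinθ=-0.097983724, cosθ=0.995188017
temp = (F + m·l·θ̇²·sinθ)/(M+m) = (3.737862 + -0.002455783)/0.950120 = 3.931509932
θ̈ = (g·sinθ − cosθ·temp)/(l·(4/3 − m·cos²θ/(M+m))) = -7.109482065
ẍ = temp − m·l·θ̈·cosθ/(M+m) = 5.500228479
Euler: x'=-1.533340188+0.019448·1.334188073=-1.507392898, ẋ'=1.334188073+0.019448·5.500228479=1.441156516
       θ'=-0.098141192+0.019448·0.344927535=-0.091433041, θ̇'=0.344927535+0.019448·-7.109482065=0.206662328

(-1.507392898, 1.441156516, -0.091433041, 0.206662328)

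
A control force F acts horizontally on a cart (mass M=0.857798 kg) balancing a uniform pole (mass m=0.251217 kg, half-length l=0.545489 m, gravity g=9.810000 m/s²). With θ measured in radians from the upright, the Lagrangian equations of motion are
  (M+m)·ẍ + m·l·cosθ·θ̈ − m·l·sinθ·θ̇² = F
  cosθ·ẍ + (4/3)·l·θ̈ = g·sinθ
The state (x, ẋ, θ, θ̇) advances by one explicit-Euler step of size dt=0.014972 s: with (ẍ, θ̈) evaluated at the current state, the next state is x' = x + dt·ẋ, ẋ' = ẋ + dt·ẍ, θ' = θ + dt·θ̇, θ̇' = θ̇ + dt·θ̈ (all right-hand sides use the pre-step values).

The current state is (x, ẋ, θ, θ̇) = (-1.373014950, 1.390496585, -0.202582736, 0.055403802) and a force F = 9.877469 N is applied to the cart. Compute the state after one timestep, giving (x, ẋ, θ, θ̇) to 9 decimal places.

(-1.352196435, 1.555690845, -0.201753230, -0.207709716)

sinθ=-0.201199919, cosθ=0.979550199
temp = (F + m·l·θ̇²·sinθ)/(M+m) = (9.877469 + -0.000084633)/1.109015 = 8.906447944
θ̈ = (g·sinθ − cosθ·temp)/(l·(4/3 − m·cos²θ/(M+m))) = -17.573705448
ẍ = temp − m·l·θ̈·cosθ/(M+m) = 11.033546645
Euler: x'=-1.373014950+0.014972·1.390496585=-1.352196435, ẋ'=1.390496585+0.014972·11.033546645=1.555690845
       θ'=-0.202582736+0.014972·0.055403802=-0.201753230, θ̇'=0.055403802+0.014972·-17.573705448=-0.207709716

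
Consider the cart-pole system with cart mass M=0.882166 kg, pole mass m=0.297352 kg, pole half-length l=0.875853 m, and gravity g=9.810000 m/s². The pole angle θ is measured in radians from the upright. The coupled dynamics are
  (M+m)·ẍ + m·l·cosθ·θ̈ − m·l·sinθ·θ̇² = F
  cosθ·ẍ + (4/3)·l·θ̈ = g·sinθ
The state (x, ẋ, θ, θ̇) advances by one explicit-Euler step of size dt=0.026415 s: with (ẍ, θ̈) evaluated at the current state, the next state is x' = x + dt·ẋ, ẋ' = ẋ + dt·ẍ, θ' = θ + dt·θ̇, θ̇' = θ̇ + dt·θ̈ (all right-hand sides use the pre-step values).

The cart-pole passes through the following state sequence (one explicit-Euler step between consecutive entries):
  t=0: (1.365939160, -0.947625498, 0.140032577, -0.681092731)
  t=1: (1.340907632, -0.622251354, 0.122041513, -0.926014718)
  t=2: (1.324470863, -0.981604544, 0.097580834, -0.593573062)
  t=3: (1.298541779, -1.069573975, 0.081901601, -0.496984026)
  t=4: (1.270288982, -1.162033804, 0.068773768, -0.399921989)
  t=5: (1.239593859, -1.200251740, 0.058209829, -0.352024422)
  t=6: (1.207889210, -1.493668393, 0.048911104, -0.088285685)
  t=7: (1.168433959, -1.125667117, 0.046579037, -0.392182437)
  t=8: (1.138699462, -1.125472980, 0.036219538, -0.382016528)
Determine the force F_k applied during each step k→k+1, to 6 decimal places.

step 0→1:
  ẍ = (ẋ'−ẋ)/dt = (-0.622251354−-0.947625498)/0.026415 = 12.317779
  θ̈ = (θ̇'−θ̇)/dt = (-0.926014718−-0.681092731)/0.026415 = -9.272080
  sinθ=0.139575, cosθ=0.990211
  F = (M+m)·ẍ + m·l·cosθ·θ̈ − m·l·sinθ·θ̇² = 14.529043 + -2.391152 − 0.016863 = 12.121028
step 1→2:
  ẍ = (ẋ'−ẋ)/dt = (-0.981604544−-0.622251354)/0.026415 = -13.604134
  θ̈ = (θ̇'−θ̇)/dt = (-0.593573062−-0.926014718)/0.026415 = 12.585336
  sinθ=0.121739, cosθ=0.992562
  F = (M+m)·ẍ + m·l·cosθ·θ̈ − m·l·sinθ·θ̇² = -16.046321 + 3.253304 − 0.027187 = -12.820204
step 2→3:
  ẍ = (ẋ'−ẋ)/dt = (-1.069573975−-0.981604544)/0.026415 = -3.330283
  θ̈ = (θ̇'−θ̇)/dt = (-0.496984026−-0.593573062)/0.026415 = 3.656598
  sinθ=0.097426, cosθ=0.995243
  F = (M+m)·ẍ + m·l·cosθ·θ̈ − m·l·sinθ·θ̇² = -3.928129 + 0.947782 − 0.008940 = -2.989287
step 3→4:
  ẍ = (ẋ'−ẋ)/dt = (-1.162033804−-1.069573975)/0.026415 = -3.500277
  θ̈ = (θ̇'−θ̇)/dt = (-0.399921989−-0.496984026)/0.026415 = 3.674505
  sinθ=0.081810, cosθ=0.996648
  F = (M+m)·ẍ + m·l·cosθ·θ̈ − m·l·sinθ·θ̇² = -4.128640 + 0.953768 − 0.005263 = -3.180135
step 4→5:
  ẍ = (ẋ'−ẋ)/dt = (-1.200251740−-1.162033804)/0.026415 = -1.446827
  θ̈ = (θ̇'−θ̇)/dt = (-0.352024422−-0.399921989)/0.026415 = 1.813272
  sinθ=0.068720, cosθ=0.997636
  F = (M+m)·ẍ + m·l·cosθ·θ̈ − m·l·sinθ·θ̇² = -1.706559 + 0.471126 − 0.002862 = -1.238295
step 5→6:
  ẍ = (ẋ'−ẋ)/dt = (-1.493668393−-1.200251740)/0.026415 = -11.107956
  θ̈ = (θ̇'−θ̇)/dt = (-0.088285685−-0.352024422)/0.026415 = 9.984431
  sinθ=0.058177, cosθ=0.998306
  F = (M+m)·ẍ + m·l·cosθ·θ̈ − m·l·sinθ·θ̇² = -13.102034 + 2.595907 − 0.001878 = -10.508004
step 6→7:
  ẍ = (ẋ'−ẋ)/dt = (-1.125667117−-1.493668393)/0.026415 = 13.931527
  θ̈ = (θ̇'−θ̇)/dt = (-0.392182437−-0.088285685)/0.026415 = -11.504704
  sinθ=0.048892, cosθ=0.998804
  F = (M+m)·ẍ + m·l·cosθ·θ̈ − m·l·sinθ·θ̇² = 16.432486 + -2.992663 − 0.000099 = 13.439724
step 7→8:
  ẍ = (ẋ'−ẋ)/dt = (-1.125472980−-1.125667117)/0.026415 = 0.007349
  θ̈ = (θ̇'−θ̇)/dt = (-0.382016528−-0.392182437)/0.026415 = 0.384854
  sinθ=0.046562, cosθ=0.998915
  F = (M+m)·ẍ + m·l·cosθ·θ̈ − m·l·sinθ·θ̇² = 0.008669 + 0.100121 − 0.001865 = 0.106925

F_0 = 12.121028 N
F_1 = -12.820204 N
F_2 = -2.989287 N
F_3 = -3.180135 N
F_4 = -1.238295 N
F_5 = -10.508004 N
F_6 = 13.439724 N
F_7 = 0.106925 N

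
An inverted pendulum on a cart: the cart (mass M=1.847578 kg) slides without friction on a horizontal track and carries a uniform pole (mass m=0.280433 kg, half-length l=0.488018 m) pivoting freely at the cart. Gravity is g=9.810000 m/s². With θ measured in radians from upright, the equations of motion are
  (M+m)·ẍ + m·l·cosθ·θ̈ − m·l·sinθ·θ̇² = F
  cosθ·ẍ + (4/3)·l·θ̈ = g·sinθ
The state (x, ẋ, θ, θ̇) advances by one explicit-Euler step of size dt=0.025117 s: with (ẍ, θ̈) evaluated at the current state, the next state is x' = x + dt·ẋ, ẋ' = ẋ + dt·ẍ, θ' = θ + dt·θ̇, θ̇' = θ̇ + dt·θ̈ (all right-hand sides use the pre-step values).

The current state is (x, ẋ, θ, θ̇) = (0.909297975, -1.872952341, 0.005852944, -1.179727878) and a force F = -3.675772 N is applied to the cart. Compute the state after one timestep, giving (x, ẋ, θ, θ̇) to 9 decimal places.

(0.862255031, -1.921239348, -0.023778281, -1.103303969)

sinθ=0.005852911, cosθ=0.999982872
temp = (F + m·l·θ̇²·sinθ)/(M+m) = (-3.675772 + 0.001114809)/2.128011 = -1.726803664
θ̈ = (g·sinθ − cosθ·temp)/(l·(4/3 − m·cos²θ/(M+m))) = 3.042716456
ẍ = temp − m·l·θ̈·cosθ/(M+m) = -1.922483076
Euler: x'=0.909297975+0.025117·-1.872952341=0.862255031, ẋ'=-1.872952341+0.025117·-1.922483076=-1.921239348
       θ'=0.005852944+0.025117·-1.179727878=-0.023778281, θ̇'=-1.179727878+0.025117·3.042716456=-1.103303969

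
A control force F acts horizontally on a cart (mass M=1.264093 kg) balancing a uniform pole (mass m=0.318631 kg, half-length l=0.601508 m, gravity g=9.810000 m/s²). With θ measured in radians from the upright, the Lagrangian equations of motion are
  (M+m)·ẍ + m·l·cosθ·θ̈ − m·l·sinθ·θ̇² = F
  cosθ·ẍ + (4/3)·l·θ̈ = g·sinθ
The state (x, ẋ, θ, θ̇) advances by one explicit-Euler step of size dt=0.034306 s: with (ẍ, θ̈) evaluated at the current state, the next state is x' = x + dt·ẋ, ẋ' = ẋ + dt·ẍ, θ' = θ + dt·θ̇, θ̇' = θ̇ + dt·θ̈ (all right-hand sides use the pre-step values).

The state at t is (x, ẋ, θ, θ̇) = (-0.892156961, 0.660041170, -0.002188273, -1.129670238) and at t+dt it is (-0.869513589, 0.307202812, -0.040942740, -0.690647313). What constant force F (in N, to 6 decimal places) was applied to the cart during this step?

ẍ = (ẋ'−ẋ)/dt = (0.307202812−0.660041170)/0.034306 = -10.285033
θ̈ = (θ̇'−θ̇)/dt = (-0.690647313−-1.129670238)/0.034306 = 12.797264
sinθ=-0.002188, cosθ=0.999998
F = (M+m)·ẍ + m·l·cosθ·θ̈ − m·l·sinθ·θ̇² = -16.278369 + 2.452706 − -0.000535 = -13.825128

F = -13.825128 N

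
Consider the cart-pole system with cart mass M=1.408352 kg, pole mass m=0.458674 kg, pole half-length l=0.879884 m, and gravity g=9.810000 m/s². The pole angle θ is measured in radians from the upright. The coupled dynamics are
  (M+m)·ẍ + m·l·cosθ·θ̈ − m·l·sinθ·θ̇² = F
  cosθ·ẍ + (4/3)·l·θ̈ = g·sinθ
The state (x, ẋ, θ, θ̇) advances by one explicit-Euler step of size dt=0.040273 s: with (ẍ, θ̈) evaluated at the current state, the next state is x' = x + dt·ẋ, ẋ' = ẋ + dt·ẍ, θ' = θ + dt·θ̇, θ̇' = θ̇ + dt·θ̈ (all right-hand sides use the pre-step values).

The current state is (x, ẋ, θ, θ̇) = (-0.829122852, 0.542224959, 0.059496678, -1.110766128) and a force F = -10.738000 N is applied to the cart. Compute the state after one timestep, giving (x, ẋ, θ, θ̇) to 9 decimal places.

(-0.807285826, 0.253998002, 0.014762794, -0.845496270)

sinθ=0.059461583, cosθ=0.998230595
temp = (F + m·l·θ̇²·sinθ)/(M+m) = (-10.738000 + 0.029608149)/1.867026 = -5.735534401
θ̈ = (g·sinθ − cosθ·temp)/(l·(4/3 − m·cos²θ/(M+m))) = 6.586791585
ẍ = temp − m·l·θ̈·cosθ/(M+m) = -7.156828575
Euler: x'=-0.829122852+0.040273·0.542224959=-0.807285826, ẋ'=0.542224959+0.040273·-7.156828575=0.253998002
       θ'=0.059496678+0.040273·-1.110766128=0.014762794, θ̇'=-1.110766128+0.040273·6.586791585=-0.845496270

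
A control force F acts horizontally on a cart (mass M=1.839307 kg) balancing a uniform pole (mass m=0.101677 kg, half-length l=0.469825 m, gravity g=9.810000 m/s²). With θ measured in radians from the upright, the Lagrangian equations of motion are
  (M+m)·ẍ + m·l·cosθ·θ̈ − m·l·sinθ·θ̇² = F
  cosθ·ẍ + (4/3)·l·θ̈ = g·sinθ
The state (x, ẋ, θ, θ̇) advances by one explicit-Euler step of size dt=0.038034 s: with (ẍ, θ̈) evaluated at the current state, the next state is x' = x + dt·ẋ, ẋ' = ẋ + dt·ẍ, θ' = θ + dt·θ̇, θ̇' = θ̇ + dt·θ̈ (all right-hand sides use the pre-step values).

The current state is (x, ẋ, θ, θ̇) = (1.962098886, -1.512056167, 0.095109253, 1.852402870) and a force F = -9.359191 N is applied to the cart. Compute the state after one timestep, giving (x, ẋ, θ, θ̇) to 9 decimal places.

sinθ=0.094965928, cosθ=0.995480523
temp = (F + m·l·θ̇²·sinθ)/(M+m) = (-9.359191 + 0.015566736)/1.940984 = -4.813859498
θ̈ = (g·sinθ − cosθ·temp)/(l·(4/3 − m·cos²θ/(M+m))) = 9.507146427
ẍ = temp − m·l·θ̈·cosθ/(M+m) = -5.046786502
Euler: x'=1.962098886+0.038034·-1.512056167=1.904589342, ẋ'=-1.512056167+0.038034·-5.046786502=-1.704005645
       θ'=0.095109253+0.038034·1.852402870=0.165563544, θ̇'=1.852402870+0.038034·9.507146427=2.213997677

(1.904589342, -1.704005645, 0.165563544, 2.213997677)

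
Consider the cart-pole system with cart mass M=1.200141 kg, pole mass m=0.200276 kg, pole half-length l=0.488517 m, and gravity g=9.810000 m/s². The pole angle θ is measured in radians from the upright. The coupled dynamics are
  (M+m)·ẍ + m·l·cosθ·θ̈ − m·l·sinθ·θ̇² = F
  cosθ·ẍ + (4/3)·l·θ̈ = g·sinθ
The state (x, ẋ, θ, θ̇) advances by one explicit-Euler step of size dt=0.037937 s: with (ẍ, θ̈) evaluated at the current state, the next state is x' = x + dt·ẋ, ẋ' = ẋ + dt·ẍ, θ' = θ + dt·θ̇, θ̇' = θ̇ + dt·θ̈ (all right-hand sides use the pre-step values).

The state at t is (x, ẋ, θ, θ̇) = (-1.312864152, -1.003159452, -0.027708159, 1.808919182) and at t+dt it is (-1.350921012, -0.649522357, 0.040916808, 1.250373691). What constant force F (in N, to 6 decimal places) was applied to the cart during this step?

ẍ = (ẋ'−ẋ)/dt = (-0.649522357−-1.003159452)/0.037937 = 9.321694
θ̈ = (θ̇'−θ̇)/dt = (1.250373691−1.808919182)/0.037937 = -14.722975
sinθ=-0.027705, cosθ=0.999616
F = (M+m)·ẍ + m·l·cosθ·θ̈ − m·l·sinθ·θ̇² = 13.054258 + -1.439917 − -0.008869 = 11.623211

F = 11.623211 N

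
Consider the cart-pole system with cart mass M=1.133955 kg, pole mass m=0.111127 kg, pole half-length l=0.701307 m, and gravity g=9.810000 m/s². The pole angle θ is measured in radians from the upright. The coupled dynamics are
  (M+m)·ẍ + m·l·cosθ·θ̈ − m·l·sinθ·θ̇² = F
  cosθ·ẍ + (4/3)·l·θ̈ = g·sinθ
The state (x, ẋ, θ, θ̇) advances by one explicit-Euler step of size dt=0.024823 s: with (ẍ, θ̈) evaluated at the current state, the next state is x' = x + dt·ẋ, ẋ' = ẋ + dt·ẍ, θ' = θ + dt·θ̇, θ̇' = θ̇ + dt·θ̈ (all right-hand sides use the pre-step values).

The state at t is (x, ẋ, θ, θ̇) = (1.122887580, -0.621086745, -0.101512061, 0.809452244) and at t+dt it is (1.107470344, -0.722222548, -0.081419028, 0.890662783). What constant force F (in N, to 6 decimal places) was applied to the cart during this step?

F = -4.813980 N

ẍ = (ẋ'−ẋ)/dt = (-0.722222548−-0.621086745)/0.024823 = -4.074278
θ̈ = (θ̇'−θ̇)/dt = (0.890662783−0.809452244)/0.024823 = 3.271584
sinθ=-0.101338, cosθ=0.994852
F = (M+m)·ẍ + m·l·cosθ·θ̈ − m·l·sinθ·θ̇² = -5.072810 + 0.253656 − -0.005175 = -4.813980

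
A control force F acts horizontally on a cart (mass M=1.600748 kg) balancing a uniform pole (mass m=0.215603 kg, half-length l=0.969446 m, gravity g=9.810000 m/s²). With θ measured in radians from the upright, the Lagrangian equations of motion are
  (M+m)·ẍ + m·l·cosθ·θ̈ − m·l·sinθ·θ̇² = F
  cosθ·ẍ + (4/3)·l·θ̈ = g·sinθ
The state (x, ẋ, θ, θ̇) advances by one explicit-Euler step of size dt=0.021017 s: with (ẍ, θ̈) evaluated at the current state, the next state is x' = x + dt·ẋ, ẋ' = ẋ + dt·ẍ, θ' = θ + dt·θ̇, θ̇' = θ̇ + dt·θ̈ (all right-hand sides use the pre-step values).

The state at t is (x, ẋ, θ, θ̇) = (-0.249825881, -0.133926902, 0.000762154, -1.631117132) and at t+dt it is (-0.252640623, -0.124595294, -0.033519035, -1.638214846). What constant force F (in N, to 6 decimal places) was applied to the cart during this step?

F = 0.735454 N

ẍ = (ẋ'−ẋ)/dt = (-0.124595294−-0.133926902)/0.021017 = 0.444003
θ̈ = (θ̇'−θ̇)/dt = (-1.638214846−-1.631117132)/0.021017 = -0.337713
sinθ=0.000762, cosθ=1.000000
F = (M+m)·ẍ + m·l·cosθ·θ̈ − m·l·sinθ·θ̇² = 0.806465 + -0.070587 − 0.000424 = 0.735454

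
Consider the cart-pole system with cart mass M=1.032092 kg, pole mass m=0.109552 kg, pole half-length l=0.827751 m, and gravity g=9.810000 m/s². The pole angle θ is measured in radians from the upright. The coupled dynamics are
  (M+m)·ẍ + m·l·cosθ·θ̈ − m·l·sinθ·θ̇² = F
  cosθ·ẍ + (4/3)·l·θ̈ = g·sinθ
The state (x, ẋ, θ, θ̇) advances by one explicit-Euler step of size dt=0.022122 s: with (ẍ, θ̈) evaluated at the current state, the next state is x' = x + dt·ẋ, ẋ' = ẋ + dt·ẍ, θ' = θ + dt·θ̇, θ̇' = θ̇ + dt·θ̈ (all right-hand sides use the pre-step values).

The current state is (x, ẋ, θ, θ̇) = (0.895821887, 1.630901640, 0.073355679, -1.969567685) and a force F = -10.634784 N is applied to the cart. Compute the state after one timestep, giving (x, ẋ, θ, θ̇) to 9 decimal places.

(0.931900693, 1.408247690, 0.029784903, -1.753959092)

sinθ=0.073289908, cosθ=0.997310678
temp = (F + m·l·θ̇²·sinθ)/(M+m) = (-10.634784 + 0.025781372)/1.141644 = -9.292741545
θ̈ = (g·sinθ − cosθ·temp)/(l·(4/3 − m·cos²θ/(M+m))) = 9.746342678
ẍ = temp − m·l·θ̈·cosθ/(M+m) = -10.064820068
Euler: x'=0.895821887+0.022122·1.630901640=0.931900693, ẋ'=1.630901640+0.022122·-10.064820068=1.408247690
       θ'=0.073355679+0.022122·-1.969567685=0.029784903, θ̇'=-1.969567685+0.022122·9.746342678=-1.753959092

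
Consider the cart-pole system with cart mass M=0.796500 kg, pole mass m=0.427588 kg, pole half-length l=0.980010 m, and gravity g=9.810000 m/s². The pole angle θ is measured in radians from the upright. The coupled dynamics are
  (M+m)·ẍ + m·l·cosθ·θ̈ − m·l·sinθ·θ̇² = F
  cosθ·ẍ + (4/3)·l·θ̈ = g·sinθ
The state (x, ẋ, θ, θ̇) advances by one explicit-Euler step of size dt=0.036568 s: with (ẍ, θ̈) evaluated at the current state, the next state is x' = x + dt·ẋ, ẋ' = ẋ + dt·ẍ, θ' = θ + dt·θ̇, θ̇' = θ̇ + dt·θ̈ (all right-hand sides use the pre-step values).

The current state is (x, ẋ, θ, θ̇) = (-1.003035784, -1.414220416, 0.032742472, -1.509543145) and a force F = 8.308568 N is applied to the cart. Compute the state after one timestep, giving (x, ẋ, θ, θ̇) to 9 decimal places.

(-1.054750996, -1.080931517, -0.022458502, -1.755484450)

sinθ=0.032736622, cosθ=0.999464013
temp = (F + m·l·θ̇²·sinθ)/(M+m) = (8.308568 + 0.031259422)/1.224088 = 6.813094665
θ̈ = (g·sinθ − cosθ·temp)/(l·(4/3 − m·cos²θ/(M+m))) = -6.725588077
ẍ = temp − m·l·θ̈·cosθ/(M+m) = 9.114222793
Euler: x'=-1.003035784+0.036568·-1.414220416=-1.054750996, ẋ'=-1.414220416+0.036568·9.114222793=-1.080931517
       θ'=0.032742472+0.036568·-1.509543145=-0.022458502, θ̇'=-1.509543145+0.036568·-6.725588077=-1.755484450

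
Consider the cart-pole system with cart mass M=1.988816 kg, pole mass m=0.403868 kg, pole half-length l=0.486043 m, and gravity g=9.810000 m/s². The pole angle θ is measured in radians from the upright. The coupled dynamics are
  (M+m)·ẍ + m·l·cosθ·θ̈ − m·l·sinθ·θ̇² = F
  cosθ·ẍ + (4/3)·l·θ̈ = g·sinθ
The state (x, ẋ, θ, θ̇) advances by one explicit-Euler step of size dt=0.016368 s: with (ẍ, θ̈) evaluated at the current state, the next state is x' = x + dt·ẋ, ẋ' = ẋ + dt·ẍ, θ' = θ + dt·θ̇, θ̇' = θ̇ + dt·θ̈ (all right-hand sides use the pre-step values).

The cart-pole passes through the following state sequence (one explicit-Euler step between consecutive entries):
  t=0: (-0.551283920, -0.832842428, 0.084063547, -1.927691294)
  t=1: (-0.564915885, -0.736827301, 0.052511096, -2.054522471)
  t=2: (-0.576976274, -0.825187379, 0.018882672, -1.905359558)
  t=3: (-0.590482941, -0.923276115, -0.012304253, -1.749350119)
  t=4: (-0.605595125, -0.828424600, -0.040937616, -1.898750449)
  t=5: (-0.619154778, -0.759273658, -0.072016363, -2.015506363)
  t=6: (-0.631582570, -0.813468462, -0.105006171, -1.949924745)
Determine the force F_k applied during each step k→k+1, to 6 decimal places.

F_0 = 12.458619 N
F_1 = -11.173612 N
F_2 = -12.481478 N
F_3 = 12.081258 N
F_4 = 8.738439 N
F_5 = -7.080387 N

step 0→1:
  ẍ = (ẋ'−ẋ)/dt = (-0.736827301−-0.832842428)/0.016368 = 5.866027
  θ̈ = (θ̇'−θ̇)/dt = (-2.054522471−-1.927691294)/0.016368 = -7.748728
  sinθ=0.083965, cosθ=0.996469
  F = (M+m)·ẍ + m·l·cosθ·θ̈ − m·l·sinθ·θ̇² = 14.035549 + -1.515682 − 0.061247 = 12.458619
step 1→2:
  ẍ = (ẋ'−ẋ)/dt = (-0.825187379−-0.736827301)/0.016368 = -5.398343
  θ̈ = (θ̇'−θ̇)/dt = (-1.905359558−-2.054522471)/0.016368 = 9.113081
  sinθ=0.052487, cosθ=0.998622
  F = (M+m)·ẍ + m·l·cosθ·θ̈ − m·l·sinθ·θ̇² = -12.916529 + 1.786407 − 0.043490 = -11.173612
step 2→3:
  ẍ = (ẋ'−ẋ)/dt = (-0.923276115−-0.825187379)/0.016368 = -5.992714
  θ̈ = (θ̇'−θ̇)/dt = (-1.749350119−-1.905359558)/0.016368 = 9.531368
  sinθ=0.018882, cosθ=0.999822
  F = (M+m)·ẍ + m·l·cosθ·θ̈ − m·l·sinθ·θ̇² = -14.338670 + 1.870648 − 0.013456 = -12.481478
step 3→4:
  ẍ = (ẋ'−ẋ)/dt = (-0.828424600−-0.923276115)/0.016368 = 5.794936
  θ̈ = (θ̇'−θ̇)/dt = (-1.898750449−-1.749350119)/0.016368 = -9.127586
  sinθ=-0.012304, cosθ=0.999924
  F = (M+m)·ẍ + m·l·cosθ·θ̈ − m·l·sinθ·θ̇² = 13.865451 + -1.791584 − -0.007391 = 12.081258
step 4→5:
  ẍ = (ẋ'−ẋ)/dt = (-0.759273658−-0.828424600)/0.016368 = 4.224764
  θ̈ = (θ̇'−θ̇)/dt = (-2.015506363−-1.898750449)/0.016368 = -7.133181
  sinθ=-0.040926, cosθ=0.999162
  F = (M+m)·ẍ + m·l·cosθ·θ̈ − m·l·sinθ·θ̇² = 10.108526 + -1.399051 − -0.028964 = 8.738439
step 5→6:
  ẍ = (ẋ'−ẋ)/dt = (-0.813468462−-0.759273658)/0.016368 = -3.311022
  θ̈ = (θ̇'−θ̇)/dt = (-1.949924745−-2.015506363)/0.016368 = 4.006697
  sinθ=-0.071954, cosθ=0.997408
  F = (M+m)·ẍ + m·l·cosθ·θ̈ − m·l·sinθ·θ̇² = -7.922229 + 0.784465 − -0.057377 = -7.080387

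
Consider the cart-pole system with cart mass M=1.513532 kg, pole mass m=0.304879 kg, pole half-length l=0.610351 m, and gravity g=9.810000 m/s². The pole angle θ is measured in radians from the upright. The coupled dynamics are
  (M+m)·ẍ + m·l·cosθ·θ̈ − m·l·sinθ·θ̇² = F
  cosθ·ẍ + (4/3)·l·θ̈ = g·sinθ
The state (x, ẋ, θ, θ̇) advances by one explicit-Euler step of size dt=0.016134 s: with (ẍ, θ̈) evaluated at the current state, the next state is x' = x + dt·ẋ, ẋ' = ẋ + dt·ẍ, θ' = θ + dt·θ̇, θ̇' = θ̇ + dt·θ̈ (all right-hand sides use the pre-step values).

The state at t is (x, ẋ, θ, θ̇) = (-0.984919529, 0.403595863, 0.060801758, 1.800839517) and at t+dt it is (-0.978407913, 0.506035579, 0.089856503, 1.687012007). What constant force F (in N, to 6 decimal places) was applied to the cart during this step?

F = 10.198564 N

ẍ = (ẋ'−ẋ)/dt = (0.506035579−0.403595863)/0.016134 = 6.349307
θ̈ = (θ̇'−θ̇)/dt = (1.687012007−1.800839517)/0.016134 = -7.055133
sinθ=0.060764, cosθ=0.998152
F = (M+m)·ẍ + m·l·cosθ·θ̈ − m·l·sinθ·θ̇² = 11.545649 + -1.310416 − 0.036670 = 10.198564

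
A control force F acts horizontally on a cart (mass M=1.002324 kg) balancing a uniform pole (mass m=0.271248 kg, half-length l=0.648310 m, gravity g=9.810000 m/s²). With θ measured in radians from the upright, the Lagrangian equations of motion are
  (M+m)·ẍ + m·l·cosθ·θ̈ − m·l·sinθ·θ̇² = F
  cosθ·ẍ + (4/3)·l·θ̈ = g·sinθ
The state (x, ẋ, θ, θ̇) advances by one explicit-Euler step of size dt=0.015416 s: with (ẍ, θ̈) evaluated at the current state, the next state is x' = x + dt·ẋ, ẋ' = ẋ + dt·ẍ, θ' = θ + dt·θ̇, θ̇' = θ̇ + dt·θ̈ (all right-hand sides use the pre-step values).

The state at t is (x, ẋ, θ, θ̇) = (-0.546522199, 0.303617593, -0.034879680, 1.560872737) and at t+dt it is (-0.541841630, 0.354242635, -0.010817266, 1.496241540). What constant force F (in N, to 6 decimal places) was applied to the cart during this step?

ẍ = (ẋ'−ẋ)/dt = (0.354242635−0.303617593)/0.015416 = 3.283929
θ̈ = (θ̇'−θ̇)/dt = (1.496241540−1.560872737)/0.015416 = -4.192475
sinθ=-0.034873, cosθ=0.999392
F = (M+m)·ẍ + m·l·cosθ·θ̈ − m·l·sinθ·θ̇² = 4.182319 + -0.736810 − -0.014941 = 3.460450

F = 3.460450 N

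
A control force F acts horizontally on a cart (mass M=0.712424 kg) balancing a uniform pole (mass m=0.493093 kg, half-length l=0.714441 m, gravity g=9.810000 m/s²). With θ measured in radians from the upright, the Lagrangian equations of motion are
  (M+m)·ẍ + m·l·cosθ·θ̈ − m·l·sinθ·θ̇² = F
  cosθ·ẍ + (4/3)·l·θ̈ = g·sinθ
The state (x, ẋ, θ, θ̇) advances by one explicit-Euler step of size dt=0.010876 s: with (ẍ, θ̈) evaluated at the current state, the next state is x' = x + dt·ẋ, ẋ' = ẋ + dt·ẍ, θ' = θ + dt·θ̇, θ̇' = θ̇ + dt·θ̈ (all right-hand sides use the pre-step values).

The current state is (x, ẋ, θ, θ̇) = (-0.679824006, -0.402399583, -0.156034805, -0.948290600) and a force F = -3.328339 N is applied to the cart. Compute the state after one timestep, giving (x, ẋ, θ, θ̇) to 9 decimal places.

(-0.684200504, -0.438719898, -0.166348414, -0.928031441)

sinθ=-0.155402416, cosθ=0.987851249
temp = (F + m·l·θ̇²·sinθ)/(M+m) = (-3.328339 + -0.049230683)/1.205517 = -2.801760310
θ̈ = (g·sinθ − cosθ·temp)/(l·(4/3 − m·cos²θ/(M+m))) = 1.862739863
ẍ = temp − m·l·θ̈·cosθ/(M+m) = -3.339491998
Euler: x'=-0.679824006+0.010876·-0.402399583=-0.684200504, ẋ'=-0.402399583+0.010876·-3.339491998=-0.438719898
       θ'=-0.156034805+0.010876·-0.948290600=-0.166348414, θ̇'=-0.948290600+0.010876·1.862739863=-0.928031441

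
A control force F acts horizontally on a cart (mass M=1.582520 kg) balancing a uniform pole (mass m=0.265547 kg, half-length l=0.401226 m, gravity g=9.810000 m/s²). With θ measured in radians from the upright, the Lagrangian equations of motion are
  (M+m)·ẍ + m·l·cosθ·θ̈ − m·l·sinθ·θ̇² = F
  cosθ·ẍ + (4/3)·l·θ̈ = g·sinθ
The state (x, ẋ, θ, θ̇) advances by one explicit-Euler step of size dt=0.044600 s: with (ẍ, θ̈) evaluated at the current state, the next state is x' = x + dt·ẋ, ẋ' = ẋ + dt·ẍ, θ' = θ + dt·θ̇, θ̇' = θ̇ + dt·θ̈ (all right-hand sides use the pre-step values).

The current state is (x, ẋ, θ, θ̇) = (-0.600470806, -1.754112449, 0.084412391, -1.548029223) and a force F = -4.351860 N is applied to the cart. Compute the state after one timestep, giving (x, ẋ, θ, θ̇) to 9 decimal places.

(-0.678704221, -1.875575666, 0.015370288, -1.252834921)

sinθ=0.084312181, cosθ=0.996439389
temp = (F + m·l·θ̇²·sinθ)/(M+m) = (-4.351860 + 0.021526781)/1.848067 = -2.343168954
θ̈ = (g·sinθ − cosθ·temp)/(l·(4/3 − m·cos²θ/(M+m))) = 6.618706323
ẍ = temp − m·l·θ̈·cosθ/(M+m) = -2.723390526
Euler: x'=-0.600470806+0.044600·-1.754112449=-0.678704221, ẋ'=-1.754112449+0.044600·-2.723390526=-1.875575666
       θ'=0.084412391+0.044600·-1.548029223=0.015370288, θ̇'=-1.548029223+0.044600·6.618706323=-1.252834921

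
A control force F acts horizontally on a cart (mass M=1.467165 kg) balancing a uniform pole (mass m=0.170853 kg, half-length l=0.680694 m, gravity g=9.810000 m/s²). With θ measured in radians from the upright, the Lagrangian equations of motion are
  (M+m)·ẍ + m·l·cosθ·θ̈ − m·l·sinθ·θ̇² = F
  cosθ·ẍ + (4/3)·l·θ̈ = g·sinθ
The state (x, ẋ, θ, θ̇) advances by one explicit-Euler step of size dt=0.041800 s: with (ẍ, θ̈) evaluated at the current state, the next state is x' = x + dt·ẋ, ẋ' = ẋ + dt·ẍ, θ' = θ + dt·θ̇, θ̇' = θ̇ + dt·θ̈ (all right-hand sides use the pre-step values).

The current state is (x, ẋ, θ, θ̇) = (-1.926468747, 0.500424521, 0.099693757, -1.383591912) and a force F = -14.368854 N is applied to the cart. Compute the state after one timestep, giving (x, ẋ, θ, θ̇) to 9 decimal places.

sinθ=0.099528699, cosθ=0.995034692
temp = (F + m·l·θ̇²·sinθ)/(M+m) = (-14.368854 + 0.022158425)/1.638018 = -8.758570159
θ̈ = (g·sinθ − cosθ·temp)/(l·(4/3 − m·cos²θ/(M+m))) = 11.574712968
ẍ = temp − m·l·θ̈·cosθ/(M+m) = -9.576289584
Euler: x'=-1.926468747+0.041800·0.500424521=-1.905551002, ẋ'=0.500424521+0.041800·-9.576289584=0.100135616
       θ'=0.099693757+0.041800·-1.383591912=0.041859615, θ̇'=-1.383591912+0.041800·11.574712968=-0.899768910

(-1.905551002, 0.100135616, 0.041859615, -0.899768910)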